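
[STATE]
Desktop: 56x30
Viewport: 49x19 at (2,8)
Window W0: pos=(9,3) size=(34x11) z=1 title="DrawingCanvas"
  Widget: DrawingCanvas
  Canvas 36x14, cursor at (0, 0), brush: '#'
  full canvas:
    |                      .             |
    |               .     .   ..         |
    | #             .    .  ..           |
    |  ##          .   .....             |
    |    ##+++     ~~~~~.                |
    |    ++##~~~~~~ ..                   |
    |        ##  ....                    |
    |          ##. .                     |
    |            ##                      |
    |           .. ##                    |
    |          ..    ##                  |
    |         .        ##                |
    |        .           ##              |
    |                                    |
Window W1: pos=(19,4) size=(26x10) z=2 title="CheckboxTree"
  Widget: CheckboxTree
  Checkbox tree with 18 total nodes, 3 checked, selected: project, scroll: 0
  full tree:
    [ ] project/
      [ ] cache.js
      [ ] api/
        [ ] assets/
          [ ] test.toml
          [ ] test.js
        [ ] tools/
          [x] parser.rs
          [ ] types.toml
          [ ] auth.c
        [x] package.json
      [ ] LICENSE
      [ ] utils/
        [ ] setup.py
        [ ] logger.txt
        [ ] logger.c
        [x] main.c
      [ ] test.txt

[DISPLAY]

       ┃ #       ┃   [ ] cache.js         ┃      
       ┃  ##     ┃   [-] api/             ┃      
       ┃    ##+++┃     [ ] assets/        ┃      
       ┃    ++##~┃       [ ] test.toml    ┃      
       ┃        #┃       [ ] test.js      ┃      
       ┗━━━━━━━━━┗━━━━━━━━━━━━━━━━━━━━━━━━┛      
                                                 
                                                 
                                                 
                                                 
                                                 
                                                 
                                                 
                                                 
                                                 
                                                 
                                                 
                                                 
                                                 


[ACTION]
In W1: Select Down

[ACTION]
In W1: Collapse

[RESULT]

       ┃ #       ┃>  [ ] cache.js         ┃      
       ┃  ##     ┃   [-] api/             ┃      
       ┃    ##+++┃     [ ] assets/        ┃      
       ┃    ++##~┃       [ ] test.toml    ┃      
       ┃        #┃       [ ] test.js      ┃      
       ┗━━━━━━━━━┗━━━━━━━━━━━━━━━━━━━━━━━━┛      
                                                 
                                                 
                                                 
                                                 
                                                 
                                                 
                                                 
                                                 
                                                 
                                                 
                                                 
                                                 
                                                 


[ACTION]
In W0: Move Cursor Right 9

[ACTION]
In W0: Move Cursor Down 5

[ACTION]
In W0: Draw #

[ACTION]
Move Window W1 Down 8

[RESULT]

       ┃ #             .    .  ..       ┃        
       ┃  ##          .   .....         ┃        
       ┃    ##+++     ~~~~~.            ┃        
       ┃    ++##~#~~~~ ..               ┃        
       ┃        #┏━━━━━━━━━━━━━━━━━━━━━━━━┓      
       ┗━━━━━━━━━┃ CheckboxTree           ┃      
                 ┠────────────────────────┨      
                 ┃ [-] project/           ┃      
                 ┃>  [ ] cache.js         ┃      
                 ┃   [-] api/             ┃      
                 ┃     [ ] assets/        ┃      
                 ┃       [ ] test.toml    ┃      
                 ┃       [ ] test.js      ┃      
                 ┗━━━━━━━━━━━━━━━━━━━━━━━━┛      
                                                 
                                                 
                                                 
                                                 
                                                 


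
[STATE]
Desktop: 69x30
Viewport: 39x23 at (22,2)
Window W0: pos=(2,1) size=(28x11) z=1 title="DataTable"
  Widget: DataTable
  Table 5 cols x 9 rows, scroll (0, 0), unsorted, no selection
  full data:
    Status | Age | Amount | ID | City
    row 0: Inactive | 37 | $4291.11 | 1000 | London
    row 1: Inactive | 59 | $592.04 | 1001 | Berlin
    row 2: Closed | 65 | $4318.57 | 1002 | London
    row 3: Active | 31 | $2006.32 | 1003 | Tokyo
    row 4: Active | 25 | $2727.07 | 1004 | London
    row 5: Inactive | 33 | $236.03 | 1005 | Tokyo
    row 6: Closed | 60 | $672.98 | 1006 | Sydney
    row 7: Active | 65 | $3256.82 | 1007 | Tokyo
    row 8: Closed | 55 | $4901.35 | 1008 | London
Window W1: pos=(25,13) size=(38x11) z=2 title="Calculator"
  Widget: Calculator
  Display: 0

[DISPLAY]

       ┃                               
───────┨                               
  │ID  ┃                               
──┼────┃                               
11│1000┃                               
4 │1001┃                               
57│1002┃                               
32│1003┃                               
07│1004┃                               
━━━━━━━┛                               
                                       
   ┏━━━━━━━━━━━━━━━━━━━━━━━━━━━━━━━━━━━
   ┃ Calculator                        
   ┠───────────────────────────────────
   ┃                                   
   ┃┌───┬───┬───┬───┐                  
   ┃│ 7 │ 8 │ 9 │ ÷ │                  
   ┃├───┼───┼───┼───┤                  
   ┃│ 4 │ 5 │ 6 │ × │                  
   ┃├───┼───┼───┼───┤                  
   ┃│ 1 │ 2 │ 3 │ - │                  
   ┗━━━━━━━━━━━━━━━━━━━━━━━━━━━━━━━━━━━
                                       


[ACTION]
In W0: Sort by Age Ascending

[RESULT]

       ┃                               
───────┨                               
  │ID  ┃                               
──┼────┃                               
07│1004┃                               
32│1003┃                               
3 │1005┃                               
11│1000┃                               
35│1008┃                               
━━━━━━━┛                               
                                       
   ┏━━━━━━━━━━━━━━━━━━━━━━━━━━━━━━━━━━━
   ┃ Calculator                        
   ┠───────────────────────────────────
   ┃                                   
   ┃┌───┬───┬───┬───┐                  
   ┃│ 7 │ 8 │ 9 │ ÷ │                  
   ┃├───┼───┼───┼───┤                  
   ┃│ 4 │ 5 │ 6 │ × │                  
   ┃├───┼───┼───┼───┤                  
   ┃│ 1 │ 2 │ 3 │ - │                  
   ┗━━━━━━━━━━━━━━━━━━━━━━━━━━━━━━━━━━━
                                       


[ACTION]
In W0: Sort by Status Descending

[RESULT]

       ┃                               
───────┨                               
  │ID  ┃                               
──┼────┃                               
3 │1005┃                               
11│1000┃                               
4 │1001┃                               
35│1008┃                               
8 │1006┃                               
━━━━━━━┛                               
                                       
   ┏━━━━━━━━━━━━━━━━━━━━━━━━━━━━━━━━━━━
   ┃ Calculator                        
   ┠───────────────────────────────────
   ┃                                   
   ┃┌───┬───┬───┬───┐                  
   ┃│ 7 │ 8 │ 9 │ ÷ │                  
   ┃├───┼───┼───┼───┤                  
   ┃│ 4 │ 5 │ 6 │ × │                  
   ┃├───┼───┼───┼───┤                  
   ┃│ 1 │ 2 │ 3 │ - │                  
   ┗━━━━━━━━━━━━━━━━━━━━━━━━━━━━━━━━━━━
                                       


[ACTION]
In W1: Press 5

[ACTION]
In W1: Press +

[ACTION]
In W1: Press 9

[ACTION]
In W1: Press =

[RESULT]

       ┃                               
───────┨                               
  │ID  ┃                               
──┼────┃                               
3 │1005┃                               
11│1000┃                               
4 │1001┃                               
35│1008┃                               
8 │1006┃                               
━━━━━━━┛                               
                                       
   ┏━━━━━━━━━━━━━━━━━━━━━━━━━━━━━━━━━━━
   ┃ Calculator                        
   ┠───────────────────────────────────
   ┃                                  1
   ┃┌───┬───┬───┬───┐                  
   ┃│ 7 │ 8 │ 9 │ ÷ │                  
   ┃├───┼───┼───┼───┤                  
   ┃│ 4 │ 5 │ 6 │ × │                  
   ┃├───┼───┼───┼───┤                  
   ┃│ 1 │ 2 │ 3 │ - │                  
   ┗━━━━━━━━━━━━━━━━━━━━━━━━━━━━━━━━━━━
                                       


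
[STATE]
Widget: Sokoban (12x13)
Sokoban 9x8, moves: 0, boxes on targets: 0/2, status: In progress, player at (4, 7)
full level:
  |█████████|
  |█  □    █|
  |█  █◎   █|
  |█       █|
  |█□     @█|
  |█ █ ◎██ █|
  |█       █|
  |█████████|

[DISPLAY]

█████████   
█  □    █   
█  █◎   █   
█       █   
█□     @█   
█ █ ◎██ █   
█       █   
█████████   
Moves: 0  0/
            
            
            
            


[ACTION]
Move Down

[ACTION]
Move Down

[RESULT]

█████████   
█  □    █   
█  █◎   █   
█       █   
█□      █   
█ █ ◎██ █   
█      @█   
█████████   
Moves: 2  0/
            
            
            
            


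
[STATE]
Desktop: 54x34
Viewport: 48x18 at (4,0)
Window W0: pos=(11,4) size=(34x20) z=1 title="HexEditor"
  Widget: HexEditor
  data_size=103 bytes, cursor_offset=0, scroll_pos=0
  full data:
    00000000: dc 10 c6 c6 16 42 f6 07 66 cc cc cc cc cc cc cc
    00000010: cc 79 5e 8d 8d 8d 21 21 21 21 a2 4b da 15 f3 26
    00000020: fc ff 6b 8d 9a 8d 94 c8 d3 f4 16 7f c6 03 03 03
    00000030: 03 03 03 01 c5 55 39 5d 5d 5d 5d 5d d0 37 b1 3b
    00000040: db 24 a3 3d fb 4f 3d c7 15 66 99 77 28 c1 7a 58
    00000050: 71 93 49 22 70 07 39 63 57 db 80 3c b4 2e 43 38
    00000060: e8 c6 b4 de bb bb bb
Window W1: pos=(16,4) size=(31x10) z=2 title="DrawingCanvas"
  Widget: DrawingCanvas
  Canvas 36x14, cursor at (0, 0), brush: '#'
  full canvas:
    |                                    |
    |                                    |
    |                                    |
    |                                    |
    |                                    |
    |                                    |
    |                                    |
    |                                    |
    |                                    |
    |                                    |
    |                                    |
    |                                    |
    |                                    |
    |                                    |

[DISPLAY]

                                                
                                                
                                                
                                                
       ┏━━━━┏━━━━━━━━━━━━━━━━━━━━━━━━━━━━━┓     
       ┃ Hex┃ DrawingCanvas               ┃     
       ┠────┠─────────────────────────────┨     
       ┃0000┃+                            ┃     
       ┃0000┃                             ┃     
       ┃0000┃                             ┃     
       ┃0000┃                             ┃     
       ┃0000┃                             ┃     
       ┃0000┃                             ┃     
       ┃0000┗━━━━━━━━━━━━━━━━━━━━━━━━━━━━━┛     
       ┃                                ┃       
       ┃                                ┃       
       ┃                                ┃       
       ┃                                ┃       


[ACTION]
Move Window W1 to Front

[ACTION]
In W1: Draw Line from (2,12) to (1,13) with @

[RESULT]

                                                
                                                
                                                
                                                
       ┏━━━━┏━━━━━━━━━━━━━━━━━━━━━━━━━━━━━┓     
       ┃ Hex┃ DrawingCanvas               ┃     
       ┠────┠─────────────────────────────┨     
       ┃0000┃+                            ┃     
       ┃0000┃             @               ┃     
       ┃0000┃            @                ┃     
       ┃0000┃                             ┃     
       ┃0000┃                             ┃     
       ┃0000┃                             ┃     
       ┃0000┗━━━━━━━━━━━━━━━━━━━━━━━━━━━━━┛     
       ┃                                ┃       
       ┃                                ┃       
       ┃                                ┃       
       ┃                                ┃       


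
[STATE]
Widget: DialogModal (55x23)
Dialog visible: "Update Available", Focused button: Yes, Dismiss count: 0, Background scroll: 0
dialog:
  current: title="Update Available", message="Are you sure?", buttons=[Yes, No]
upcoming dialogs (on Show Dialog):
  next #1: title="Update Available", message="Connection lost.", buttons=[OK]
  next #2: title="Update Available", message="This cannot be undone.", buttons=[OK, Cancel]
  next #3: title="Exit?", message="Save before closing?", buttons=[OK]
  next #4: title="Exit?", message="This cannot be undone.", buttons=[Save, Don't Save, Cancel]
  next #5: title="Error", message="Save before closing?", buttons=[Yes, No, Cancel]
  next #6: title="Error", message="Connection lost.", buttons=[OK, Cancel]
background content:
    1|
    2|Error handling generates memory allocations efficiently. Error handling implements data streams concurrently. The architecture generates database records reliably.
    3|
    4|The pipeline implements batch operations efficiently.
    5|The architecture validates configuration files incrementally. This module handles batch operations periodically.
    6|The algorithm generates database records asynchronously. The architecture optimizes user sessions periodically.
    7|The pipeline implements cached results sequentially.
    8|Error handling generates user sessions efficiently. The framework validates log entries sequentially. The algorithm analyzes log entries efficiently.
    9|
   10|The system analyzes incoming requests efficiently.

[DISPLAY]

                                                       
Error handling generates memory allocations efficiently
                                                       
The pipeline implements batch operations efficiently.  
The architecture validates configuration files incremen
The algorithm generates database records asynchronously
The pipeline implements cached results sequentially.   
Error handling generates user sessions efficiently. The
                                                       
The system analyz┌──────────────────┐ efficiently.     
                 │ Update Available │                  
                 │  Are you sure?   │                  
                 │    [Yes]  No     │                  
                 └──────────────────┘                  
                                                       
                                                       
                                                       
                                                       
                                                       
                                                       
                                                       
                                                       
                                                       


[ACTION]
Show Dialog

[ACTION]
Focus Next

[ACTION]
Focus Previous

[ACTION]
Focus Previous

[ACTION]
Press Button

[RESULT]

                                                       
Error handling generates memory allocations efficiently
                                                       
The pipeline implements batch operations efficiently.  
The architecture validates configuration files incremen
The algorithm generates database records asynchronously
The pipeline implements cached results sequentially.   
Error handling generates user sessions efficiently. The
                                                       
The system analyzes incoming requests efficiently.     
                                                       
                                                       
                                                       
                                                       
                                                       
                                                       
                                                       
                                                       
                                                       
                                                       
                                                       
                                                       
                                                       


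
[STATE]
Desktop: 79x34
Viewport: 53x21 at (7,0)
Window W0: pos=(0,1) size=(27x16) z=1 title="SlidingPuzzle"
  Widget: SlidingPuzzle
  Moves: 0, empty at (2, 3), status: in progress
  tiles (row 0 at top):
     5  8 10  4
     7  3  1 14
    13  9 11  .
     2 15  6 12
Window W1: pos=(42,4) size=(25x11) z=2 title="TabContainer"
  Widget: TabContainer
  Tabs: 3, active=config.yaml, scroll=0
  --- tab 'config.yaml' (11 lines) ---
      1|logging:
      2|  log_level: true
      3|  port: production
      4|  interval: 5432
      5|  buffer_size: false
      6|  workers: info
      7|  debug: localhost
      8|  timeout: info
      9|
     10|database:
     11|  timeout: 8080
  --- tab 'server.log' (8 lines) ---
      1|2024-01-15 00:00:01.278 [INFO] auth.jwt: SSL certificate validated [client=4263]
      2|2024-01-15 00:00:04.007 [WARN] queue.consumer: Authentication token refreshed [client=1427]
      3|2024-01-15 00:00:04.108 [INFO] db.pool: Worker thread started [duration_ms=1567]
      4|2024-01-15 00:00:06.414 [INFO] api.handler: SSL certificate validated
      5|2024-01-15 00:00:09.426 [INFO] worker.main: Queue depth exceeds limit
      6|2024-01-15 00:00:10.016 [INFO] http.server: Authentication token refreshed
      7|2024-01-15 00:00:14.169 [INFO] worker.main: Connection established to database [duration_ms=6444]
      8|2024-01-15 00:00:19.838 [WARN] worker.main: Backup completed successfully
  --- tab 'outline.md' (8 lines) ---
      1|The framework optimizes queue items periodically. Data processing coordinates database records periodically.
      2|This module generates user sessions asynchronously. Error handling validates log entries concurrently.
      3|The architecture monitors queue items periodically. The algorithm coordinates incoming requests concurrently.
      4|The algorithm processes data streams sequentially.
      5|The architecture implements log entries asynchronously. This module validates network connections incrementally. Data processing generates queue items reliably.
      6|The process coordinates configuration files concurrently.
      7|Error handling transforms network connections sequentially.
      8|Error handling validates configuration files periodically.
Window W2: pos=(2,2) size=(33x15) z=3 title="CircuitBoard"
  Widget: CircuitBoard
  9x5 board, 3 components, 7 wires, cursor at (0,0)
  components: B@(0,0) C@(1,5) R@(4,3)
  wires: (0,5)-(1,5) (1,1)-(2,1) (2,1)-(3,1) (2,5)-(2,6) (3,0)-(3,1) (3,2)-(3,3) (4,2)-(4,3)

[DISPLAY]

                                                     
━━━━━━━━━━━━━━━━━━━┓                                 
━━━━━━━━━━━━━━━━━━━━━━━━━━━┓                         
cuitBoard                  ┃                         
───────────────────────────┨       ┏━━━━━━━━━━━━━━━━━
 1 2 3 4 5 6 7 8           ┃       ┃ TabContainer    
B]                  ·      ┃       ┠─────────────────
                    │      ┃       ┃[config.yaml]│ se
    ·               C      ┃       ┃─────────────────
    │                      ┃       ┃logging:         
    ·               · ─ ·  ┃       ┃  log_level: true
    │                      ┃       ┃  port: productio
· ─ ·   · ─ ·              ┃       ┃  interval: 5432 
                           ┃       ┃  buffer_size: fa
        · ─ R              ┃       ┗━━━━━━━━━━━━━━━━━
or: (0,0)                  ┃                         
━━━━━━━━━━━━━━━━━━━━━━━━━━━┛                         
                                                     
                                                     
                                                     
                                                     


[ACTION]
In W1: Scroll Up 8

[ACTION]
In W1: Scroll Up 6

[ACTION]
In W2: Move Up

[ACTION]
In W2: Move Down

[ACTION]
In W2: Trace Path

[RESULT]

                                                     
━━━━━━━━━━━━━━━━━━━┓                                 
━━━━━━━━━━━━━━━━━━━━━━━━━━━┓                         
cuitBoard                  ┃                         
───────────────────────────┨       ┏━━━━━━━━━━━━━━━━━
 1 2 3 4 5 6 7 8           ┃       ┃ TabContainer    
B                   ·      ┃       ┠─────────────────
                    │      ┃       ┃[config.yaml]│ se
.]  ·               C      ┃       ┃─────────────────
    │                      ┃       ┃logging:         
    ·               · ─ ·  ┃       ┃  log_level: true
    │                      ┃       ┃  port: productio
· ─ ·   · ─ ·              ┃       ┃  interval: 5432 
                           ┃       ┃  buffer_size: fa
        · ─ R              ┃       ┗━━━━━━━━━━━━━━━━━
or: (1,0)  Trace: No connec┃                         
━━━━━━━━━━━━━━━━━━━━━━━━━━━┛                         
                                                     
                                                     
                                                     
                                                     


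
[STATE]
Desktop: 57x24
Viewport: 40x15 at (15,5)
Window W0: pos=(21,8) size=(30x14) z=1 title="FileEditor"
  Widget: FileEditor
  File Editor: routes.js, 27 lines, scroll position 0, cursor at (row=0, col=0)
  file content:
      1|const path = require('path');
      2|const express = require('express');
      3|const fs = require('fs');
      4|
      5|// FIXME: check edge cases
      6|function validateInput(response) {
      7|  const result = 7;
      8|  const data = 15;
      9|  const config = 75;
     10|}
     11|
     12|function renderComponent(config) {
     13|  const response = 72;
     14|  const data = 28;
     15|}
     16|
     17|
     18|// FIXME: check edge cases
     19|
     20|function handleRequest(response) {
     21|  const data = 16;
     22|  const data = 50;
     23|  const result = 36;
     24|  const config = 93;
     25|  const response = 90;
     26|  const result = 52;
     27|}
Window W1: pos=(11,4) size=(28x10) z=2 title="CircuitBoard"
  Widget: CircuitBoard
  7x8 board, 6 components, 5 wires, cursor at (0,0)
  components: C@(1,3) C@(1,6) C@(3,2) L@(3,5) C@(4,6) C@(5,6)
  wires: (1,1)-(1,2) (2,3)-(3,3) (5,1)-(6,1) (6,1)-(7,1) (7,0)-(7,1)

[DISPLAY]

rcuitBoard             ┃                
───────────────────────┨                
0 1 2 3 4 5 6          ┃                
[.]                    ┃━━━━━━━━━━━┓    
                       ┃           ┃    
     · ─ ·   C         ┃───────────┨    
                       ┃ire('path'▲┃    
             ·         ┃equire('ex█┃    
━━━━━━━━━━━━━━━━━━━━━━━┛e('fs');  ░┃    
      ┃                           ░┃    
      ┃// FIXME: check edge cases ░┃    
      ┃function validateInput(resp░┃    
      ┃  const result = 7;        ░┃    
      ┃  const data = 15;         ░┃    
      ┃  const config = 75;       ░┃    


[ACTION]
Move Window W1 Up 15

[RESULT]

                       ┃                
     · ─ ·   C         ┃                
                       ┃                
             ·         ┃━━━━━━━━━━━┓    
━━━━━━━━━━━━━━━━━━━━━━━┛           ┃    
      ┠────────────────────────────┨    
      ┃█onst path = require('path'▲┃    
      ┃const express = require('ex█┃    
      ┃const fs = require('fs');  ░┃    
      ┃                           ░┃    
      ┃// FIXME: check edge cases ░┃    
      ┃function validateInput(resp░┃    
      ┃  const result = 7;        ░┃    
      ┃  const data = 15;         ░┃    
      ┃  const config = 75;       ░┃    


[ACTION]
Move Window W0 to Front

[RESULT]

                       ┃                
     · ─ ·   C         ┃                
                       ┃                
      ┏━━━━━━━━━━━━━━━━━━━━━━━━━━━━┓    
━━━━━━┃ FileEditor                 ┃    
      ┠────────────────────────────┨    
      ┃█onst path = require('path'▲┃    
      ┃const express = require('ex█┃    
      ┃const fs = require('fs');  ░┃    
      ┃                           ░┃    
      ┃// FIXME: check edge cases ░┃    
      ┃function validateInput(resp░┃    
      ┃  const result = 7;        ░┃    
      ┃  const data = 15;         ░┃    
      ┃  const config = 75;       ░┃    


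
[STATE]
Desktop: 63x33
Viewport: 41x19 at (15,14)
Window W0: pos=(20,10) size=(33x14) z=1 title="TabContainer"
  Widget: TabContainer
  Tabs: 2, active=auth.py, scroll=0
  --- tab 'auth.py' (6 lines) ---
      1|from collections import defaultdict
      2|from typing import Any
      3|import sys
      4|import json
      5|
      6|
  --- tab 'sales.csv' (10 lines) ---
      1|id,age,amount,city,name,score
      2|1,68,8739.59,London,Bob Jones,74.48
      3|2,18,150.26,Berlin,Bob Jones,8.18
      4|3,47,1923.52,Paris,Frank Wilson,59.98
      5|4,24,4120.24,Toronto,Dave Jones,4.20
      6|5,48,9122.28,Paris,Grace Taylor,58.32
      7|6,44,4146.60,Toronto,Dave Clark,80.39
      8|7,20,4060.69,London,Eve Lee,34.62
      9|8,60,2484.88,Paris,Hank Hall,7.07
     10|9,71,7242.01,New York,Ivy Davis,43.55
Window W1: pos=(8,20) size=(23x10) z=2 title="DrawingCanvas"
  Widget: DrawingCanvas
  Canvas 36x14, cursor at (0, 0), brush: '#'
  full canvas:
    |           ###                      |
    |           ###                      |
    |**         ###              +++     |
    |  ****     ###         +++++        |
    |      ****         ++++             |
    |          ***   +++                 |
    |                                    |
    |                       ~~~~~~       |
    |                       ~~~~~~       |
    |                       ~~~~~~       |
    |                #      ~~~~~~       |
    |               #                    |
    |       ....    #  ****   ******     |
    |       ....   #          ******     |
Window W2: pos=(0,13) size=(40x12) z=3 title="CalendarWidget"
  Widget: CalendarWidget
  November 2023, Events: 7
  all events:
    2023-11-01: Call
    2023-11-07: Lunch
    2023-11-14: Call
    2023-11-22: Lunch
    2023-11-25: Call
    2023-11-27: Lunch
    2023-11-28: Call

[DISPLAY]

t                       ┃────────────┃   
────────────────────────┨port default┃   
vember 2023             ┃Any         ┃   
 Sa Su                  ┃            ┃   
3  4  5                 ┃            ┃   
0 11 12                 ┃            ┃   
7 18 19                 ┃            ┃   
4 25* 26                ┃            ┃   
                        ┃            ┃   
                        ┃━━━━━━━━━━━━┛   
━━━━━━━━━━━━━━━━━━━━━━━━┛                
     ###       ┃                         
     ###       ┃                         
****         ++┃                         
    ***   +++  ┃                         
━━━━━━━━━━━━━━━┛                         
                                         
                                         
                                         


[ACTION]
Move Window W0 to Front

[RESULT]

t    ┃───────────────────────────────┃   
─────┃from collections import default┃   
vembe┃from typing import Any         ┃   
 Sa S┃import sys                     ┃   
3  4 ┃import json                    ┃   
0 11 ┃                               ┃   
7 18 ┃                               ┃   
4 25*┃                               ┃   
     ┃                               ┃   
     ┗━━━━━━━━━━━━━━━━━━━━━━━━━━━━━━━┛   
━━━━━━━━━━━━━━━━━━━━━━━━┛                
     ###       ┃                         
     ###       ┃                         
****         ++┃                         
    ***   +++  ┃                         
━━━━━━━━━━━━━━━┛                         
                                         
                                         
                                         


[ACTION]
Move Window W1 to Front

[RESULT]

t    ┃───────────────────────────────┃   
─────┃from collections import default┃   
vembe┃from typing import Any         ┃   
 Sa S┃import sys                     ┃   
3  4 ┃import json                    ┃   
0 11 ┃                               ┃   
━━━━━━━━━━━━━━━┓                     ┃   
ngCanvas       ┃                     ┃   
───────────────┨                     ┃   
     ###       ┃━━━━━━━━━━━━━━━━━━━━━┛   
     ###       ┃━━━━━━━━┛                
     ###       ┃                         
     ###       ┃                         
****         ++┃                         
    ***   +++  ┃                         
━━━━━━━━━━━━━━━┛                         
                                         
                                         
                                         


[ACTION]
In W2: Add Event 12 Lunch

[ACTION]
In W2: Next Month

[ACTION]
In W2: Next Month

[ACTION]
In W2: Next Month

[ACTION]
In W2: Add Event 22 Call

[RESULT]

t    ┃───────────────────────────────┃   
─────┃from collections import default┃   
bruar┃from typing import Any         ┃   
 Sa S┃import sys                     ┃   
  3  ┃import json                    ┃   
 10 1┃                               ┃   
━━━━━━━━━━━━━━━┓                     ┃   
ngCanvas       ┃                     ┃   
───────────────┨                     ┃   
     ###       ┃━━━━━━━━━━━━━━━━━━━━━┛   
     ###       ┃━━━━━━━━┛                
     ###       ┃                         
     ###       ┃                         
****         ++┃                         
    ***   +++  ┃                         
━━━━━━━━━━━━━━━┛                         
                                         
                                         
                                         


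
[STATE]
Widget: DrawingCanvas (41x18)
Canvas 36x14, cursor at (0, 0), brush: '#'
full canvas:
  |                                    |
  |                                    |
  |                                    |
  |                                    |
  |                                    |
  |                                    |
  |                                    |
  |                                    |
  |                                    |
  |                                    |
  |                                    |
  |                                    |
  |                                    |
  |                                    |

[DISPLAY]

+                                        
                                         
                                         
                                         
                                         
                                         
                                         
                                         
                                         
                                         
                                         
                                         
                                         
                                         
                                         
                                         
                                         
                                         


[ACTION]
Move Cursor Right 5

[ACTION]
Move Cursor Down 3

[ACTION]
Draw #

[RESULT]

                                         
                                         
                                         
     #                                   
                                         
                                         
                                         
                                         
                                         
                                         
                                         
                                         
                                         
                                         
                                         
                                         
                                         
                                         


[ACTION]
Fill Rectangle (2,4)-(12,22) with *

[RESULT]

                                         
                                         
    *******************                  
    *******************                  
    *******************                  
    *******************                  
    *******************                  
    *******************                  
    *******************                  
    *******************                  
    *******************                  
    *******************                  
    *******************                  
                                         
                                         
                                         
                                         
                                         


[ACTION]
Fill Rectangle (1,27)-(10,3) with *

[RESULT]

                                         
   *************************             
   *************************             
   *************************             
   *************************             
   *************************             
   *************************             
   *************************             
   *************************             
   *************************             
   *************************             
    *******************                  
    *******************                  
                                         
                                         
                                         
                                         
                                         


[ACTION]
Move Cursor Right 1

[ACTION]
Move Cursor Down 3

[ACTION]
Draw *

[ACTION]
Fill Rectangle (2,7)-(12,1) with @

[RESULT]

                                         
   *************************             
 @@@@@@@********************             
 @@@@@@@********************             
 @@@@@@@********************             
 @@@@@@@********************             
 @@@@@@@********************             
 @@@@@@@********************             
 @@@@@@@********************             
 @@@@@@@********************             
 @@@@@@@********************             
 @@@@@@@***************                  
 @@@@@@@***************                  
                                         
                                         
                                         
                                         
                                         
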